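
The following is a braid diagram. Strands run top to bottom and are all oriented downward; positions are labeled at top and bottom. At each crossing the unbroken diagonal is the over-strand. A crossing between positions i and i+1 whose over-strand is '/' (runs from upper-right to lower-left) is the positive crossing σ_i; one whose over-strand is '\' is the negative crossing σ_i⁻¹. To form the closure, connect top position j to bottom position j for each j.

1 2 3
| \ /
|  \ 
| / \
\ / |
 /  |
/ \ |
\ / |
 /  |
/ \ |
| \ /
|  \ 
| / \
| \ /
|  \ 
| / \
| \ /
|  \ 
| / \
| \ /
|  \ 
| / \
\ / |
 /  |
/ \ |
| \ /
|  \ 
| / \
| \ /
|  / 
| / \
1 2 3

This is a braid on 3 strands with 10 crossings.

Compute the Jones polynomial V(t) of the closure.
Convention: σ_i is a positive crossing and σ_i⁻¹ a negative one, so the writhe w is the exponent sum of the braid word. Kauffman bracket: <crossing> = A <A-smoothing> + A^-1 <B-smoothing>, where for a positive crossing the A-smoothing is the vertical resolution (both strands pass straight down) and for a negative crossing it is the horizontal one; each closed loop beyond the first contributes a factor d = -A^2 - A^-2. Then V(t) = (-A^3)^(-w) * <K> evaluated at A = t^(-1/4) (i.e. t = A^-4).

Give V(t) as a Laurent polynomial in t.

-t^2 + 2*t - 2 + 4*t^-1 - 4*t^-2 + 4*t^-3 - 3*t^-4 + 2*t^-5 - t^-6

Derivation:
Reading the diagram top to bottom ('/'-over between positions i,i+1 = s_i, '\'-over = s_i^-1): braid word = s2^-1 s1 s1 s2^-1 s2^-1 s2^-1 s2^-1 s1 s2^-1 s2.
The presented braid s2^-1 s1 s1 s2^-1 s2^-1 s2^-1 s2^-1 s1 s2^-1 s2 on 3 strands reduces by inverse Markov moves (closure unchanged at each step):
  Deconjugate: the word is γ·β·γ⁻¹ with γ = s2^-1 (prefix) and γ⁻¹ = s2 (suffix); strip both.
Reduced to β = s1 s1 s2^-1 s2^-1 s2^-1 s2^-1 s1 s2^-1 on 3 strands, 8 crossings.
Compute on β:
Braid: s1 s1 s2^-1 s2^-1 s2^-1 s2^-1 s1 s2^-1 on 3 strands, 8 crossings.
Writhe w = (#positive) - (#negative) = 3 - 5 = -2.
Enumerate smoothing states for the bracket polynomial. There are 2^8 = 256 states.
For each crossing: s=0 is the vertical smoothing, s=1 horizontal. Crossing k contributes A^(sign_k * (1 - 2*s_k)); loop factor d = -A^2 - A^-2.
Tabulate the states by total A-exponent and number of loops L (A-exp: L × count):
  A^8: L=6 ×1
  A^6: L=5 ×8
  A^4: L=4 ×27, L=6 ×1
  A^2: L=3 ×48, L=5 ×8
  A^0: L=2 ×47, L=4 ×22, L=6 ×1
  A^-2: L=1 ×23, L=3 ×29, L=5 ×4
  A^-4: L=2 ×22, L=4 ×6
  A^-6: L=3 ×8
  A^-8: L=4 ×1
Each group contributes A^e * Σ count * d^(L-1):
Powers of d = -A^2 - A^-2: d^2 = A^4 + 2 + A^-4; d^3 = -A^6 - 3*A^2 - 3*A^-2 - A^-6; d^4 = A^8 + 4*A^4 + 6 + 4*A^-4 + A^-8; d^5 = -A^10 - 5*A^6 - 10*A^2 - 10*A^-2 - 5*A^-6 - A^-10.
  A^8 * (d^5) = -A^18 - 5*A^14 - 10*A^10 - 10*A^6 - 5*A^2 - A^-2
  A^6 * (8*d^4) = 8*A^14 + 32*A^10 + 48*A^6 + 32*A^2 + 8*A^-2
  A^4 * (27*d^3 + d^5) = -A^14 - 32*A^10 - 91*A^6 - 91*A^2 - 32*A^-2 - A^-6
  A^2 * (48*d^2 + 8*d^4) = 8*A^10 + 80*A^6 + 144*A^2 + 80*A^-2 + 8*A^-6
  A^0 * (47*d + 22*d^3 + d^5) = -A^10 - 27*A^6 - 123*A^2 - 123*A^-2 - 27*A^-6 - A^-10
  A^-2 * (23 + 29*d^2 + 4*d^4) = 4*A^6 + 45*A^2 + 105*A^-2 + 45*A^-6 + 4*A^-10
  A^-4 * (22*d + 6*d^3) = -6*A^2 - 40*A^-2 - 40*A^-6 - 6*A^-10
  A^-6 * (8*d^2) = 8*A^-2 + 16*A^-6 + 8*A^-10
  A^-8 * (d^3) = -A^-2 - 3*A^-6 - 3*A^-10 - A^-14
Summing the groups: <K> = -A^18 + 2*A^14 - 3*A^10 + 4*A^6 - 4*A^2 + 4*A^-2 - 2*A^-6 + 2*A^-10 - A^-14
Normalise by the writhe: (-A^3)^(-w) = (-A^3)^(2) = A^6, so f(A) = A^6 * <K> = -A^24 + 2*A^20 - 3*A^16 + 4*A^12 - 4*A^8 + 4*A^4 - 2 + 2*A^-4 - A^-8.
Substitute A = t^(-1/4), i.e. A^e → t^(-e/4): V(t) = -t^2 + 2*t - 2 + 4*t^-1 - 4*t^-2 + 4*t^-3 - 3*t^-4 + 2*t^-5 - t^-6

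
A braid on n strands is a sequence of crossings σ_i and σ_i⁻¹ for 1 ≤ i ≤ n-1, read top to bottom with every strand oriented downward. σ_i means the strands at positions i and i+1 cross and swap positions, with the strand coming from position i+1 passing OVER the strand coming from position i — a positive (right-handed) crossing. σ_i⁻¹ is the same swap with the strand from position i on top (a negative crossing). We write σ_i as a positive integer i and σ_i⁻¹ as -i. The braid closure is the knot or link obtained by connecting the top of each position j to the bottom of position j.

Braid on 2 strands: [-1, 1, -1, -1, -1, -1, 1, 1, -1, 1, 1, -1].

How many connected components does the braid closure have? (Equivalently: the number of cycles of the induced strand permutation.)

2

Derivation:
Track the strand permutation on 2 strands, starting from identity.
  step 1: s1^-1 swaps positions 1,2 -> [2 1]
  step 2: s1 swaps positions 1,2 -> [1 2]
  step 3: s1^-1 swaps positions 1,2 -> [2 1]
  step 4: s1^-1 swaps positions 1,2 -> [1 2]
  step 5: s1^-1 swaps positions 1,2 -> [2 1]
  step 6: s1^-1 swaps positions 1,2 -> [1 2]
  step 7: s1 swaps positions 1,2 -> [2 1]
  step 8: s1 swaps positions 1,2 -> [1 2]
  step 9: s1^-1 swaps positions 1,2 -> [2 1]
  step 10: s1 swaps positions 1,2 -> [1 2]
  step 11: s1 swaps positions 1,2 -> [2 1]
  step 12: s1^-1 swaps positions 1,2 -> [1 2]
Final permutation (position -> original strand): [1 2]
Closure components = cycle count of this permutation = 2.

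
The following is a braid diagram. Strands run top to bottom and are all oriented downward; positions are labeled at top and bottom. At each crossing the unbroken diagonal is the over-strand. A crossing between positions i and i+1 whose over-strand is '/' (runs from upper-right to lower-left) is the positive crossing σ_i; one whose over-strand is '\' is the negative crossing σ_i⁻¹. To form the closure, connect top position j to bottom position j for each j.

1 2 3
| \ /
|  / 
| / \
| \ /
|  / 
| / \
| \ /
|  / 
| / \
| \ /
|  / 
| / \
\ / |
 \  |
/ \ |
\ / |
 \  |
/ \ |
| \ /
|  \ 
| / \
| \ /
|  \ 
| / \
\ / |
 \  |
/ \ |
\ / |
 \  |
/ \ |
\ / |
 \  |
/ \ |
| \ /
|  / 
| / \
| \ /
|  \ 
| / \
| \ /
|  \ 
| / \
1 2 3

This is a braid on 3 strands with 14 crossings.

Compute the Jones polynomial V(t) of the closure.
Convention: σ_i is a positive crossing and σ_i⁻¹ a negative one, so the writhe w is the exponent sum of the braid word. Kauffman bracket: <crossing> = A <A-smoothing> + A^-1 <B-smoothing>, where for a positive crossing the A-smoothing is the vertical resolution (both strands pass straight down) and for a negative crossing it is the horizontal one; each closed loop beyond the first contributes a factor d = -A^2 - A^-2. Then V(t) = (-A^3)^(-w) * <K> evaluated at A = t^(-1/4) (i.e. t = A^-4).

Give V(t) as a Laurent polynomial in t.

Reading the diagram top to bottom ('/'-over between positions i,i+1 = s_i, '\'-over = s_i^-1): braid word = s2 s2 s2 s2 s1^-1 s1^-1 s2^-1 s2^-1 s1^-1 s1^-1 s1^-1 s2 s2^-1 s2^-1.
The presented braid s2 s2 s2 s2 s1^-1 s1^-1 s2^-1 s2^-1 s1^-1 s1^-1 s1^-1 s2 s2^-1 s2^-1 on 3 strands reduces by inverse Markov moves (closure unchanged at each step):
  Deconjugate: the word is γ·β·γ⁻¹ with γ = s2 s2 (prefix) and γ⁻¹ = s2^-1 s2^-1 (suffix); strip both.
Reduced to β = s2 s2 s1^-1 s1^-1 s2^-1 s2^-1 s1^-1 s1^-1 s1^-1 s2 on 3 strands, 10 crossings.
Compute on β:
Braid: s2 s2 s1^-1 s1^-1 s2^-1 s2^-1 s1^-1 s1^-1 s1^-1 s2 on 3 strands, 10 crossings.
Writhe w = (#positive) - (#negative) = 3 - 7 = -4.
State-sum expansion of <K>. There are 2^10 = 1024 states.
Smooth each crossing (0=||, 1=⌣⌢); contribution A^(Σ sign_k(1-2s_k)) * d^(L-1).
Tabulate the states by total A-exponent and number of loops L (A-exp: L × count):
  A^10: L=6 ×1
  A^8: L=5 ×10
  A^6: L=4 ×41, L=6 ×4
  A^4: L=3 ×87, L=5 ×32, L=7 ×1
  A^2: L=2 ×97, L=4 ×100, L=6 ×13
  A^0: L=1 ×46, L=3 ×152, L=5 ×52, L=7 ×2
  A^-2: L=2 ×103, L=4 ×96, L=6 ×11
  A^-4: L=1 ×15, L=3 ×79, L=5 ×26
  A^-6: L=2 ×18, L=4 ×26, L=6 ×1
  A^-8: L=3 ×8, L=5 ×2
  A^-10: L=4 ×1
Each group contributes A^e * Σ count * d^(L-1):
Powers of d = -A^2 - A^-2: d^2 = A^4 + 2 + A^-4; d^3 = -A^6 - 3*A^2 - 3*A^-2 - A^-6; d^4 = A^8 + 4*A^4 + 6 + 4*A^-4 + A^-8; d^5 = -A^10 - 5*A^6 - 10*A^2 - 10*A^-2 - 5*A^-6 - A^-10; d^6 = A^12 + 6*A^8 + 15*A^4 + 20 + 15*A^-4 + 6*A^-8 + A^-12.
  A^10 * (d^5) = -A^20 - 5*A^16 - 10*A^12 - 10*A^8 - 5*A^4 - 1
  A^8 * (10*d^4) = 10*A^16 + 40*A^12 + 60*A^8 + 40*A^4 + 10
  A^6 * (41*d^3 + 4*d^5) = -4*A^16 - 61*A^12 - 163*A^8 - 163*A^4 - 61 - 4*A^-4
  A^4 * (87*d^2 + 32*d^4 + d^6) = A^16 + 38*A^12 + 230*A^8 + 386*A^4 + 230 + 38*A^-4 + A^-8
  A^2 * (97*d + 100*d^3 + 13*d^5) = -13*A^12 - 165*A^8 - 527*A^4 - 527 - 165*A^-4 - 13*A^-8
  A^0 * (46 + 152*d^2 + 52*d^4 + 2*d^6) = 2*A^12 + 64*A^8 + 390*A^4 + 702 + 390*A^-4 + 64*A^-8 + 2*A^-12
  A^-2 * (103*d + 96*d^3 + 11*d^5) = -11*A^8 - 151*A^4 - 501 - 501*A^-4 - 151*A^-8 - 11*A^-12
  A^-4 * (15 + 79*d^2 + 26*d^4) = 26*A^4 + 183 + 329*A^-4 + 183*A^-8 + 26*A^-12
  A^-6 * (18*d + 26*d^3 + d^5) = -A^4 - 31 - 106*A^-4 - 106*A^-8 - 31*A^-12 - A^-16
  A^-8 * (8*d^2 + 2*d^4) = 2 + 16*A^-4 + 28*A^-8 + 16*A^-12 + 2*A^-16
  A^-10 * (d^3) = -A^-4 - 3*A^-8 - 3*A^-12 - A^-16
Summing the groups: <K> = -A^20 + 2*A^16 - 4*A^12 + 5*A^8 - 5*A^4 + 6 - 4*A^-4 + 3*A^-8 - A^-12
Normalise by the writhe: (-A^3)^(-w) = (-A^3)^(4) = A^12, so f(A) = A^12 * <K> = -A^32 + 2*A^28 - 4*A^24 + 5*A^20 - 5*A^16 + 6*A^12 - 4*A^8 + 3*A^4 - 1.
Substitute A = t^(-1/4), i.e. A^e → t^(-e/4): V(t) = -1 + 3*t^-1 - 4*t^-2 + 6*t^-3 - 5*t^-4 + 5*t^-5 - 4*t^-6 + 2*t^-7 - t^-8

Answer: -1 + 3*t^-1 - 4*t^-2 + 6*t^-3 - 5*t^-4 + 5*t^-5 - 4*t^-6 + 2*t^-7 - t^-8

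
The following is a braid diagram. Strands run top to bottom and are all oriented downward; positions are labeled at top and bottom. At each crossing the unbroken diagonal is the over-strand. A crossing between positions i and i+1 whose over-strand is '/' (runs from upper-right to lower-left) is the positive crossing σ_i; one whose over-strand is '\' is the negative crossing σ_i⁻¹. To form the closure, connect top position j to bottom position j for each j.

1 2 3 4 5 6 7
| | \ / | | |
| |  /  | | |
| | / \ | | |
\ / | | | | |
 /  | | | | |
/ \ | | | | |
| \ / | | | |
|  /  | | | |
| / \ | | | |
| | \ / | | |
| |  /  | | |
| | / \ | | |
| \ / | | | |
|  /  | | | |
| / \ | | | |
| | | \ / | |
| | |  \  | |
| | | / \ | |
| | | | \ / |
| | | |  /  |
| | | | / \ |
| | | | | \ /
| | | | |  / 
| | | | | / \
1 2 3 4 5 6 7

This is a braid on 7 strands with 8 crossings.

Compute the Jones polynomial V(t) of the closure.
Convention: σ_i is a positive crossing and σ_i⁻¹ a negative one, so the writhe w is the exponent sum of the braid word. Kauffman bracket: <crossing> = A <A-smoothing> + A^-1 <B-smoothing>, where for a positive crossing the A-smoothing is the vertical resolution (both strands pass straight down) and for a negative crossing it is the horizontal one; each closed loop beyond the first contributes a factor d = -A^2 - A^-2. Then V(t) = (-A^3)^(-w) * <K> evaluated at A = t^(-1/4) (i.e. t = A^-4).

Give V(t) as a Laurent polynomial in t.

Reading the diagram top to bottom ('/'-over between positions i,i+1 = s_i, '\'-over = s_i^-1): braid word = s3 s1 s2 s3 s2 s4^-1 s5 s6.
The presented braid s3 s1 s2 s3 s2 s4^-1 s5 s6 on 7 strands reduces by inverse Markov moves (closure unchanged at each step):
  Destabilize: the word has the form β·s6 where s6 occurs only as the final letter (β ∈ B_6); drop it and the last strand → 6 strands.
  Destabilize: the word has the form β·s5 where s5 occurs only as the final letter (β ∈ B_5); drop it and the last strand → 5 strands.
  Destabilize: the word has the form β·s4^-1 where s4^-1 occurs only as the final letter (β ∈ B_4); drop it and the last strand → 4 strands.
Reduced to β = s3 s1 s2 s3 s2 on 4 strands, 5 crossings.
Compute on β:
Braid: s3 s1 s2 s3 s2 on 4 strands, 5 crossings.
Writhe w = (#positive) - (#negative) = 5 - 0 = 5.
State-sum expansion of <K>. There are 2^5 = 32 states.
Each crossing splits two ways (0=vertical, 1=horizontal). The state's weight is A^(#A-smoothings - #B-smoothings) * d^(loops - 1).
  state 00000: A-exp=+5, loops=4, term = A^5 * d^3
  state 00001: A-exp=+3, loops=3, term = A^3 * d^2
  state 00010: A-exp=+3, loops=3, term = A^3 * d^2
  state 00011: A-exp=+1, loops=2, term = A^1 * d^1
  state 00100: A-exp=+3, loops=3, term = A^3 * d^2
  state 00101: A-exp=+1, loops=4, term = A^1 * d^3
  state 00110: A-exp=+1, loops=2, term = A^1 * d^1
  state 00111: A-exp=-1, loops=3, term = A^-1 * d^2
  state 01000: A-exp=+3, loops=3, term = A^3 * d^2
  state 01001: A-exp=+1, loops=2, term = A^1 * d^1
  state 01010: A-exp=+1, loops=2, term = A^1 * d^1
  state 01011: A-exp=-1, loops=1, term = A^-1 * d^0
  state 01100: A-exp=+1, loops=2, term = A^1 * d^1
  state 01101: A-exp=-1, loops=3, term = A^-1 * d^2
  state 01110: A-exp=-1, loops=1, term = A^-1 * d^0
  state 01111: A-exp=-3, loops=2, term = A^-3 * d^1
  state 10000: A-exp=+3, loops=3, term = A^3 * d^2
  state 10001: A-exp=+1, loops=2, term = A^1 * d^1
  state 10010: A-exp=+1, loops=4, term = A^1 * d^3
  state 10011: A-exp=-1, loops=3, term = A^-1 * d^2
  state 10100: A-exp=+1, loops=2, term = A^1 * d^1
  state 10101: A-exp=-1, loops=3, term = A^-1 * d^2
  state 10110: A-exp=-1, loops=3, term = A^-1 * d^2
  state 10111: A-exp=-3, loops=2, term = A^-3 * d^1
  state 11000: A-exp=+1, loops=2, term = A^1 * d^1
  state 11001: A-exp=-1, loops=1, term = A^-1 * d^0
  state 11010: A-exp=-1, loops=3, term = A^-1 * d^2
  state 11011: A-exp=-3, loops=2, term = A^-3 * d^1
  state 11100: A-exp=-1, loops=1, term = A^-1 * d^0
  state 11101: A-exp=-3, loops=2, term = A^-3 * d^1
  state 11110: A-exp=-3, loops=2, term = A^-3 * d^1
  state 11111: A-exp=-5, loops=1, term = A^-5 * d^0
Collect the terms by A-exponent (count of states per loop number):
Powers of d = -A^2 - A^-2: d^2 = A^4 + 2 + A^-4; d^3 = -A^6 - 3*A^2 - 3*A^-2 - A^-6.
  A^5 * (d^3) = -A^11 - 3*A^7 - 3*A^3 - A^-1
  A^3 * (5*d^2) = 5*A^7 + 10*A^3 + 5*A^-1
  A^1 * (8*d + 2*d^3) = -2*A^7 - 14*A^3 - 14*A^-1 - 2*A^-5
  A^-1 * (4 + 6*d^2) = 6*A^3 + 16*A^-1 + 6*A^-5
  A^-3 * (5*d) = -5*A^-1 - 5*A^-5
  A^-5 * (1) = A^-5
Summing the groups: <K> = -A^11 - A^3 + A^-1
Normalise by the writhe: (-A^3)^(-w) = (-A^3)^(-5) = -A^-15, so f(A) = -A^-15 * <K> = A^-4 + A^-12 - A^-16.
Substitute A = t^(-1/4), i.e. A^e → t^(-e/4): V(t) = -t^4 + t^3 + t

Answer: -t^4 + t^3 + t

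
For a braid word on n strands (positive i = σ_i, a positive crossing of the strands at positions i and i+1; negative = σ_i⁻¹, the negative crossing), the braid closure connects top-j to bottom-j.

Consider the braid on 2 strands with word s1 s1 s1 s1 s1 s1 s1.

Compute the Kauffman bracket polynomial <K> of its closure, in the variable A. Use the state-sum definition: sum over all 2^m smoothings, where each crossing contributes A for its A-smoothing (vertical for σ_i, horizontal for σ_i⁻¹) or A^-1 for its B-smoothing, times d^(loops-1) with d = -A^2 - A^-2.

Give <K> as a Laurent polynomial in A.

Braid: s1 s1 s1 s1 s1 s1 s1 on 2 strands, 7 crossings.
Writhe w = (#positive) - (#negative) = 7 - 0 = 7.
Computing the Kauffman bracket via state sum. There are 2^7 = 128 states.
For each crossing: s=0 is the vertical smoothing, s=1 horizontal. Crossing k contributes A^(sign_k * (1 - 2*s_k)); loop factor d = -A^2 - A^-2.
Tabulate the states by total A-exponent and number of loops L (A-exp: L × count):
  A^7: L=2 ×1
  A^5: L=1 ×7
  A^3: L=2 ×21
  A^1: L=3 ×35
  A^-1: L=4 ×35
  A^-3: L=5 ×21
  A^-5: L=6 ×7
  A^-7: L=7 ×1
Each group contributes A^e * Σ count * d^(L-1):
Powers of d = -A^2 - A^-2: d^2 = A^4 + 2 + A^-4; d^3 = -A^6 - 3*A^2 - 3*A^-2 - A^-6; d^4 = A^8 + 4*A^4 + 6 + 4*A^-4 + A^-8; d^5 = -A^10 - 5*A^6 - 10*A^2 - 10*A^-2 - 5*A^-6 - A^-10; d^6 = A^12 + 6*A^8 + 15*A^4 + 20 + 15*A^-4 + 6*A^-8 + A^-12.
  A^7 * (d) = -A^9 - A^5
  A^5 * (7) = 7*A^5
  A^3 * (21*d) = -21*A^5 - 21*A
  A^1 * (35*d^2) = 35*A^5 + 70*A + 35*A^-3
  A^-1 * (35*d^3) = -35*A^5 - 105*A - 105*A^-3 - 35*A^-7
  A^-3 * (21*d^4) = 21*A^5 + 84*A + 126*A^-3 + 84*A^-7 + 21*A^-11
  A^-5 * (7*d^5) = -7*A^5 - 35*A - 70*A^-3 - 70*A^-7 - 35*A^-11 - 7*A^-15
  A^-7 * (d^6) = A^5 + 6*A + 15*A^-3 + 20*A^-7 + 15*A^-11 + 6*A^-15 + A^-19
Summing the groups: <K> = -A^9 - A + A^-3 - A^-7 + A^-11 - A^-15 + A^-19

Answer: -A^9 - A + A^-3 - A^-7 + A^-11 - A^-15 + A^-19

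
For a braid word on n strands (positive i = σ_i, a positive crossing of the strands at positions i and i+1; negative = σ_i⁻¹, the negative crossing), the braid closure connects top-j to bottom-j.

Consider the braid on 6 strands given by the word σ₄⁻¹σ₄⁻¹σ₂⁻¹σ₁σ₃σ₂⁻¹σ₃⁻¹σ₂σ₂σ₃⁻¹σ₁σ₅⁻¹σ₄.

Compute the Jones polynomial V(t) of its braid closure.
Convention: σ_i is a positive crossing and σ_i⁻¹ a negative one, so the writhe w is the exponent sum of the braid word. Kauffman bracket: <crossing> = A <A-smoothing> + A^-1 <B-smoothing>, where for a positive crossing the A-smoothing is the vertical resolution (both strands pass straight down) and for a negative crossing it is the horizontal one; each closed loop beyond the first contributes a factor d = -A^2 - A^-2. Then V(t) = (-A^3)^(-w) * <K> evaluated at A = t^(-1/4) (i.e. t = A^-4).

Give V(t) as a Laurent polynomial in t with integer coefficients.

The presented braid s4^-1 s4^-1 s2^-1 s1 s3 s2^-1 s3^-1 s2 s2 s3^-1 s1 s5^-1 s4 on 6 strands reduces by inverse Markov moves (closure unchanged at each step):
  Deconjugate: the word is γ·β·γ⁻¹ with γ = s4^-1 (prefix) and γ⁻¹ = s4 (suffix); strip both.
  Destabilize: the word has the form β·s5^-1 where s5^-1 occurs only as the final letter (β ∈ B_5); drop it and the last strand → 5 strands.
Reduced to β = s4^-1 s2^-1 s1 s3 s2^-1 s3^-1 s2 s2 s3^-1 s1 on 5 strands, 10 crossings.
Compute on β:
Braid: s4^-1 s2^-1 s1 s3 s2^-1 s3^-1 s2 s2 s3^-1 s1 on 5 strands, 10 crossings.
Writhe w = (#positive) - (#negative) = 5 - 5 = 0.
Enumerate smoothing states for the bracket polynomial. There are 2^10 = 1024 states.
For each crossing: s=0 is the vertical smoothing, s=1 horizontal. Crossing k contributes A^(sign_k * (1 - 2*s_k)); loop factor d = -A^2 - A^-2.
Tabulate the states by total A-exponent and number of loops L (A-exp: L × count):
  A^10: L=4 ×1
  A^8: L=3 ×9, L=5 ×1
  A^6: L=2 ×27, L=4 ×18
  A^4: L=1 ×28, L=3 ×78, L=5 ×14
  A^2: L=2 ×116, L=4 ×88, L=6 ×6
  A^0: L=1 ×27, L=3 ×178, L=5 ×46, L=7 ×1
  A^-2: L=2 ×78, L=4 ×123, L=6 ×9
  A^-4: L=1 ×6, L=3 ×78, L=5 ×36
  A^-6: L=2 ×11, L=4 ×31, L=6 ×3
  A^-8: L=3 ×6, L=5 ×4
  A^-10: L=4 ×1
Each group contributes A^e * Σ count * d^(L-1):
Powers of d = -A^2 - A^-2: d^2 = A^4 + 2 + A^-4; d^3 = -A^6 - 3*A^2 - 3*A^-2 - A^-6; d^4 = A^8 + 4*A^4 + 6 + 4*A^-4 + A^-8; d^5 = -A^10 - 5*A^6 - 10*A^2 - 10*A^-2 - 5*A^-6 - A^-10; d^6 = A^12 + 6*A^8 + 15*A^4 + 20 + 15*A^-4 + 6*A^-8 + A^-12.
  A^10 * (d^3) = -A^16 - 3*A^12 - 3*A^8 - A^4
  A^8 * (9*d^2 + d^4) = A^16 + 13*A^12 + 24*A^8 + 13*A^4 + 1
  A^6 * (27*d + 18*d^3) = -18*A^12 - 81*A^8 - 81*A^4 - 18
  A^4 * (28 + 78*d^2 + 14*d^4) = 14*A^12 + 134*A^8 + 268*A^4 + 134 + 14*A^-4
  A^2 * (116*d + 88*d^3 + 6*d^5) = -6*A^12 - 118*A^8 - 440*A^4 - 440 - 118*A^-4 - 6*A^-8
  A^0 * (27 + 178*d^2 + 46*d^4 + d^6) = A^12 + 52*A^8 + 377*A^4 + 679 + 377*A^-4 + 52*A^-8 + A^-12
  A^-2 * (78*d + 123*d^3 + 9*d^5) = -9*A^8 - 168*A^4 - 537 - 537*A^-4 - 168*A^-8 - 9*A^-12
  A^-4 * (6 + 78*d^2 + 36*d^4) = 36*A^4 + 222 + 378*A^-4 + 222*A^-8 + 36*A^-12
  A^-6 * (11*d + 31*d^3 + 3*d^5) = -3*A^4 - 46 - 134*A^-4 - 134*A^-8 - 46*A^-12 - 3*A^-16
  A^-8 * (6*d^2 + 4*d^4) = 4 + 22*A^-4 + 36*A^-8 + 22*A^-12 + 4*A^-16
  A^-10 * (d^3) = -A^-4 - 3*A^-8 - 3*A^-12 - A^-16
Summing the groups: <K> = A^12 - A^8 + A^4 - 1 + A^-4 - A^-8 + A^-12
Normalise by the writhe: (-A^3)^(-w) = (-A^3)^(0) = 1, so f(A) = 1 * <K> = A^12 - A^8 + A^4 - 1 + A^-4 - A^-8 + A^-12.
Substitute A = t^(-1/4), i.e. A^e → t^(-e/4): V(t) = t^3 - t^2 + t - 1 + t^-1 - t^-2 + t^-3

Answer: t^3 - t^2 + t - 1 + t^-1 - t^-2 + t^-3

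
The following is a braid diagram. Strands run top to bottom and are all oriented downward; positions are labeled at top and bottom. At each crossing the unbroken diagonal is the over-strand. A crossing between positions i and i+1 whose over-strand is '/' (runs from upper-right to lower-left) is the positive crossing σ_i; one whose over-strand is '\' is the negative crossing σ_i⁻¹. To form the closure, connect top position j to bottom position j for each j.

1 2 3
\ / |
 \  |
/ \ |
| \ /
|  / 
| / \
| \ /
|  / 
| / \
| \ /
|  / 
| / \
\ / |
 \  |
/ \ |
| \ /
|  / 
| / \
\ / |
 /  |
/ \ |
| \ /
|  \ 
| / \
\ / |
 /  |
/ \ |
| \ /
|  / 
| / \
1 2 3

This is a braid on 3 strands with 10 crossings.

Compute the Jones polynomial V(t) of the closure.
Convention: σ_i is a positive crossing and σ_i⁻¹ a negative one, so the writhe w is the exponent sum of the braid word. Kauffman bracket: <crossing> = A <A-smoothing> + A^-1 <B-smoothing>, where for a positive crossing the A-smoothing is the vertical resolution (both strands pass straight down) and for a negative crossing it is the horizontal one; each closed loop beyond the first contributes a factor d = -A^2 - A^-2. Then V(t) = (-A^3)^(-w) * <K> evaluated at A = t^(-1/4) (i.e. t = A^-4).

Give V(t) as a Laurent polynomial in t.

Reading the diagram top to bottom ('/'-over between positions i,i+1 = s_i, '\'-over = s_i^-1): braid word = s1^-1 s2 s2 s2 s1^-1 s2 s1 s2^-1 s1 s2.
Braid: s1^-1 s2 s2 s2 s1^-1 s2 s1 s2^-1 s1 s2 on 3 strands, 10 crossings.
Writhe w = (#positive) - (#negative) = 7 - 3 = 4.
Enumerate smoothing states for the bracket polynomial. There are 2^10 = 1024 states.
Each crossing splits two ways (0=vertical, 1=horizontal). The state's weight is A^(#A-smoothings - #B-smoothings) * d^(loops - 1).
Tabulate the states by total A-exponent and number of loops L (A-exp: L × count):
  A^10: L=2 ×1
  A^8: L=1 ×5, L=3 ×5
  A^6: L=2 ×39, L=4 ×6
  A^4: L=1 ×34, L=3 ×85, L=5 ×1
  A^2: L=2 ×138, L=4 ×72
  A^0: L=1 ×48, L=3 ×167, L=5 ×37
  A^-2: L=2 ×91, L=4 ×109, L=6 ×10
  A^-4: L=3 ×82, L=5 ×37, L=7 ×1
  A^-6: L=4 ×40, L=6 ×5
  A^-8: L=5 ×10
  A^-10: L=6 ×1
Each group contributes A^e * Σ count * d^(L-1):
Powers of d = -A^2 - A^-2: d^2 = A^4 + 2 + A^-4; d^3 = -A^6 - 3*A^2 - 3*A^-2 - A^-6; d^4 = A^8 + 4*A^4 + 6 + 4*A^-4 + A^-8; d^5 = -A^10 - 5*A^6 - 10*A^2 - 10*A^-2 - 5*A^-6 - A^-10; d^6 = A^12 + 6*A^8 + 15*A^4 + 20 + 15*A^-4 + 6*A^-8 + A^-12.
  A^10 * (d) = -A^12 - A^8
  A^8 * (5 + 5*d^2) = 5*A^12 + 15*A^8 + 5*A^4
  A^6 * (39*d + 6*d^3) = -6*A^12 - 57*A^8 - 57*A^4 - 6
  A^4 * (34 + 85*d^2 + d^4) = A^12 + 89*A^8 + 210*A^4 + 89 + A^-4
  A^2 * (138*d + 72*d^3) = -72*A^8 - 354*A^4 - 354 - 72*A^-4
  A^0 * (48 + 167*d^2 + 37*d^4) = 37*A^8 + 315*A^4 + 604 + 315*A^-4 + 37*A^-8
  A^-2 * (91*d + 109*d^3 + 10*d^5) = -10*A^8 - 159*A^4 - 518 - 518*A^-4 - 159*A^-8 - 10*A^-12
  A^-4 * (82*d^2 + 37*d^4 + d^6) = A^8 + 43*A^4 + 245 + 406*A^-4 + 245*A^-8 + 43*A^-12 + A^-16
  A^-6 * (40*d^3 + 5*d^5) = -5*A^4 - 65 - 170*A^-4 - 170*A^-8 - 65*A^-12 - 5*A^-16
  A^-8 * (10*d^4) = 10 + 40*A^-4 + 60*A^-8 + 40*A^-12 + 10*A^-16
  A^-10 * (d^5) = -1 - 5*A^-4 - 10*A^-8 - 10*A^-12 - 5*A^-16 - A^-20
Summing the groups: <K> = -A^12 + 2*A^8 - 2*A^4 + 4 - 3*A^-4 + 3*A^-8 - 2*A^-12 + A^-16 - A^-20
Normalise by the writhe: (-A^3)^(-w) = (-A^3)^(-4) = A^-12, so f(A) = A^-12 * <K> = -1 + 2*A^-4 - 2*A^-8 + 4*A^-12 - 3*A^-16 + 3*A^-20 - 2*A^-24 + A^-28 - A^-32.
Substitute A = t^(-1/4), i.e. A^e → t^(-e/4): V(t) = -t^8 + t^7 - 2*t^6 + 3*t^5 - 3*t^4 + 4*t^3 - 2*t^2 + 2*t - 1

Answer: -t^8 + t^7 - 2*t^6 + 3*t^5 - 3*t^4 + 4*t^3 - 2*t^2 + 2*t - 1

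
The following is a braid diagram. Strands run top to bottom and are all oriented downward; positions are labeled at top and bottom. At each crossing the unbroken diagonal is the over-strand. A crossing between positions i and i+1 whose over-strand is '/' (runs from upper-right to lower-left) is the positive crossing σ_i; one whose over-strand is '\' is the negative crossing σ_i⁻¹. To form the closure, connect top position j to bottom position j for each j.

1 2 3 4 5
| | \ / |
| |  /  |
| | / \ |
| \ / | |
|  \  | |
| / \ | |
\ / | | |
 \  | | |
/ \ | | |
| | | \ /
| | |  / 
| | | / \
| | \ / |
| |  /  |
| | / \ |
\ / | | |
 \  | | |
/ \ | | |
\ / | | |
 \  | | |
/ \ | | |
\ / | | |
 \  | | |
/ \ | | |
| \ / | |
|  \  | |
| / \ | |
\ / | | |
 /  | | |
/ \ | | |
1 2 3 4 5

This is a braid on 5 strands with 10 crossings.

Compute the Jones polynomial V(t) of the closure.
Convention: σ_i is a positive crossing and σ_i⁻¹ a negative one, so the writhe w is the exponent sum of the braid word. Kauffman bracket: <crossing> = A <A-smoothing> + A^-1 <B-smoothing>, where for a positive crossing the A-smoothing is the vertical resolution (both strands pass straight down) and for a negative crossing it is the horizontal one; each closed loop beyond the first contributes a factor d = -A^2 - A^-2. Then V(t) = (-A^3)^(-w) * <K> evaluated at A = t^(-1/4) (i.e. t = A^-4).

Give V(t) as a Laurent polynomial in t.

t - 1 + 3*t^-1 - 4*t^-2 + 4*t^-3 - 4*t^-4 + 3*t^-5 - 2*t^-6 + t^-7

Derivation:
Reading the diagram top to bottom ('/'-over between positions i,i+1 = s_i, '\'-over = s_i^-1): braid word = s3 s2^-1 s1^-1 s4 s3 s1^-1 s1^-1 s1^-1 s2^-1 s1.
Braid: s3 s2^-1 s1^-1 s4 s3 s1^-1 s1^-1 s1^-1 s2^-1 s1 on 5 strands, 10 crossings.
Writhe w = (#positive) - (#negative) = 4 - 6 = -2.
Computing the Kauffman bracket via state sum. There are 2^10 = 1024 states.
Smooth each crossing (0=||, 1=⌣⌢); contribution A^(Σ sign_k(1-2s_k)) * d^(L-1).
Tabulate the states by total A-exponent and number of loops L (A-exp: L × count):
  A^10: L=7 ×1
  A^8: L=6 ×10
  A^6: L=5 ×42, L=7 ×3
  A^4: L=4 ×95, L=6 ×24, L=8 ×1
  A^2: L=3 ×124, L=5 ×76, L=7 ×10
  A^0: L=2 ×90, L=4 ×126, L=6 ×35, L=8 ×1
  A^-2: L=1 ×28, L=3 ×116, L=5 ×61, L=7 ×5
  A^-4: L=2 ×50, L=4 ×60, L=6 ×10
  A^-6: L=1 ×5, L=3 ×29, L=5 ×11
  A^-8: L=2 ×4, L=4 ×6
  A^-10: L=3 ×1
Each group contributes A^e * Σ count * d^(L-1):
Powers of d = -A^2 - A^-2: d^2 = A^4 + 2 + A^-4; d^3 = -A^6 - 3*A^2 - 3*A^-2 - A^-6; d^4 = A^8 + 4*A^4 + 6 + 4*A^-4 + A^-8; d^5 = -A^10 - 5*A^6 - 10*A^2 - 10*A^-2 - 5*A^-6 - A^-10; d^6 = A^12 + 6*A^8 + 15*A^4 + 20 + 15*A^-4 + 6*A^-8 + A^-12; d^7 = -A^14 - 7*A^10 - 21*A^6 - 35*A^2 - 35*A^-2 - 21*A^-6 - 7*A^-10 - A^-14.
  A^10 * (d^6) = A^22 + 6*A^18 + 15*A^14 + 20*A^10 + 15*A^6 + 6*A^2 + A^-2
  A^8 * (10*d^5) = -10*A^18 - 50*A^14 - 100*A^10 - 100*A^6 - 50*A^2 - 10*A^-2
  A^6 * (42*d^4 + 3*d^6) = 3*A^18 + 60*A^14 + 213*A^10 + 312*A^6 + 213*A^2 + 60*A^-2 + 3*A^-6
  A^4 * (95*d^3 + 24*d^5 + d^7) = -A^18 - 31*A^14 - 236*A^10 - 560*A^6 - 560*A^2 - 236*A^-2 - 31*A^-6 - A^-10
  A^2 * (124*d^2 + 76*d^4 + 10*d^6) = 10*A^14 + 136*A^10 + 578*A^6 + 904*A^2 + 578*A^-2 + 136*A^-6 + 10*A^-10
  A^0 * (90*d + 126*d^3 + 35*d^5 + d^7) = -A^14 - 42*A^10 - 322*A^6 - 853*A^2 - 853*A^-2 - 322*A^-6 - 42*A^-10 - A^-14
  A^-2 * (28 + 116*d^2 + 61*d^4 + 5*d^6) = 5*A^10 + 91*A^6 + 435*A^2 + 726*A^-2 + 435*A^-6 + 91*A^-10 + 5*A^-14
  A^-4 * (50*d + 60*d^3 + 10*d^5) = -10*A^6 - 110*A^2 - 330*A^-2 - 330*A^-6 - 110*A^-10 - 10*A^-14
  A^-6 * (5 + 29*d^2 + 11*d^4) = 11*A^2 + 73*A^-2 + 129*A^-6 + 73*A^-10 + 11*A^-14
  A^-8 * (4*d + 6*d^3) = -6*A^-2 - 22*A^-6 - 22*A^-10 - 6*A^-14
  A^-10 * (d^2) = A^-6 + 2*A^-10 + A^-14
Summing the groups: <K> = A^22 - 2*A^18 + 3*A^14 - 4*A^10 + 4*A^6 - 4*A^2 + 3*A^-2 - A^-6 + A^-10
Normalise by the writhe: (-A^3)^(-w) = (-A^3)^(2) = A^6, so f(A) = A^6 * <K> = A^28 - 2*A^24 + 3*A^20 - 4*A^16 + 4*A^12 - 4*A^8 + 3*A^4 - 1 + A^-4.
Substitute A = t^(-1/4), i.e. A^e → t^(-e/4): V(t) = t - 1 + 3*t^-1 - 4*t^-2 + 4*t^-3 - 4*t^-4 + 3*t^-5 - 2*t^-6 + t^-7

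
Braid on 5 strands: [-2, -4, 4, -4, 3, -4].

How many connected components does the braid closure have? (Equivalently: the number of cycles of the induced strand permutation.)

3

Derivation:
Track the strand permutation on 5 strands, starting from identity.
  step 1: s2^-1 swaps positions 2,3 -> [1 3 2 4 5]
  step 2: s4^-1 swaps positions 4,5 -> [1 3 2 5 4]
  step 3: s4 swaps positions 4,5 -> [1 3 2 4 5]
  step 4: s4^-1 swaps positions 4,5 -> [1 3 2 5 4]
  step 5: s3 swaps positions 3,4 -> [1 3 5 2 4]
  step 6: s4^-1 swaps positions 4,5 -> [1 3 5 4 2]
Final permutation (position -> original strand): [1 3 5 4 2]
Closure components = cycle count of this permutation = 3.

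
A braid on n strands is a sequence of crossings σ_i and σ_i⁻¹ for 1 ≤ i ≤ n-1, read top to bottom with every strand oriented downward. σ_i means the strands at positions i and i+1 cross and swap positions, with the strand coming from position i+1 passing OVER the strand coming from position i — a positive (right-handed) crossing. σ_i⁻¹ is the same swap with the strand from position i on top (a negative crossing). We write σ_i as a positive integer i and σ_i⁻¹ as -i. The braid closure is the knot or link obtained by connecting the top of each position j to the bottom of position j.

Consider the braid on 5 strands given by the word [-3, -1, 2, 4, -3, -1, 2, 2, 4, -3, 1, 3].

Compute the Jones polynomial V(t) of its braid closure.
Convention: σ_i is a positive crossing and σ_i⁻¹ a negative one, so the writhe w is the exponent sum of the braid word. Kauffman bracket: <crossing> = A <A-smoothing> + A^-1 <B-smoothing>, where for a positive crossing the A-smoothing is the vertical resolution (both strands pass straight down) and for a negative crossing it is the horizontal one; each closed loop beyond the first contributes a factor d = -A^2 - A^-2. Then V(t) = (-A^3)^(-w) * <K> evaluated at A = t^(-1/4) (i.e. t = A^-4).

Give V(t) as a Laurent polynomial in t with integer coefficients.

The presented braid s3^-1 s1^-1 s2 s4 s3^-1 s1^-1 s2 s2 s4 s3^-1 s1 s3 on 5 strands reduces by inverse Markov moves (closure unchanged at each step):
  Deconjugate: the word is γ·β·γ⁻¹ with γ = s3^-1 s1^-1 (prefix) and γ⁻¹ = s1 s3 (suffix); strip both.
Reduced to β = s2 s4 s3^-1 s1^-1 s2 s2 s4 s3^-1 on 5 strands, 8 crossings.
Compute on β:
Braid: s2 s4 s3^-1 s1^-1 s2 s2 s4 s3^-1 on 5 strands, 8 crossings.
Writhe w = (#positive) - (#negative) = 5 - 3 = 2.
Computing the Kauffman bracket via state sum. There are 2^8 = 256 states.
Smooth each crossing (0=||, 1=⌣⌢); contribution A^(Σ sign_k(1-2s_k)) * d^(L-1).
Tabulate the states by total A-exponent and number of loops L (A-exp: L × count):
  A^8: L=4 ×1
  A^6: L=3 ×7, L=5 ×1
  A^4: L=2 ×19, L=4 ×9
  A^2: L=1 ×19, L=3 ×35, L=5 ×2
  A^0: L=2 ×48, L=4 ×22
  A^-2: L=3 ×49, L=5 ×7
  A^-4: L=4 ×27, L=6 ×1
  A^-6: L=5 ×8
  A^-8: L=6 ×1
Each group contributes A^e * Σ count * d^(L-1):
Powers of d = -A^2 - A^-2: d^2 = A^4 + 2 + A^-4; d^3 = -A^6 - 3*A^2 - 3*A^-2 - A^-6; d^4 = A^8 + 4*A^4 + 6 + 4*A^-4 + A^-8; d^5 = -A^10 - 5*A^6 - 10*A^2 - 10*A^-2 - 5*A^-6 - A^-10.
  A^8 * (d^3) = -A^14 - 3*A^10 - 3*A^6 - A^2
  A^6 * (7*d^2 + d^4) = A^14 + 11*A^10 + 20*A^6 + 11*A^2 + A^-2
  A^4 * (19*d + 9*d^3) = -9*A^10 - 46*A^6 - 46*A^2 - 9*A^-2
  A^2 * (19 + 35*d^2 + 2*d^4) = 2*A^10 + 43*A^6 + 101*A^2 + 43*A^-2 + 2*A^-6
  A^0 * (48*d + 22*d^3) = -22*A^6 - 114*A^2 - 114*A^-2 - 22*A^-6
  A^-2 * (49*d^2 + 7*d^4) = 7*A^6 + 77*A^2 + 140*A^-2 + 77*A^-6 + 7*A^-10
  A^-4 * (27*d^3 + d^5) = -A^6 - 32*A^2 - 91*A^-2 - 91*A^-6 - 32*A^-10 - A^-14
  A^-6 * (8*d^4) = 8*A^2 + 32*A^-2 + 48*A^-6 + 32*A^-10 + 8*A^-14
  A^-8 * (d^5) = -A^2 - 5*A^-2 - 10*A^-6 - 10*A^-10 - 5*A^-14 - A^-18
Summing the groups: <K> = A^10 - 2*A^6 + 3*A^2 - 3*A^-2 + 4*A^-6 - 3*A^-10 + 2*A^-14 - A^-18
Normalise by the writhe: (-A^3)^(-w) = (-A^3)^(-2) = A^-6, so f(A) = A^-6 * <K> = A^4 - 2 + 3*A^-4 - 3*A^-8 + 4*A^-12 - 3*A^-16 + 2*A^-20 - A^-24.
Substitute A = t^(-1/4), i.e. A^e → t^(-e/4): V(t) = -t^6 + 2*t^5 - 3*t^4 + 4*t^3 - 3*t^2 + 3*t - 2 + t^-1

Answer: -t^6 + 2*t^5 - 3*t^4 + 4*t^3 - 3*t^2 + 3*t - 2 + t^-1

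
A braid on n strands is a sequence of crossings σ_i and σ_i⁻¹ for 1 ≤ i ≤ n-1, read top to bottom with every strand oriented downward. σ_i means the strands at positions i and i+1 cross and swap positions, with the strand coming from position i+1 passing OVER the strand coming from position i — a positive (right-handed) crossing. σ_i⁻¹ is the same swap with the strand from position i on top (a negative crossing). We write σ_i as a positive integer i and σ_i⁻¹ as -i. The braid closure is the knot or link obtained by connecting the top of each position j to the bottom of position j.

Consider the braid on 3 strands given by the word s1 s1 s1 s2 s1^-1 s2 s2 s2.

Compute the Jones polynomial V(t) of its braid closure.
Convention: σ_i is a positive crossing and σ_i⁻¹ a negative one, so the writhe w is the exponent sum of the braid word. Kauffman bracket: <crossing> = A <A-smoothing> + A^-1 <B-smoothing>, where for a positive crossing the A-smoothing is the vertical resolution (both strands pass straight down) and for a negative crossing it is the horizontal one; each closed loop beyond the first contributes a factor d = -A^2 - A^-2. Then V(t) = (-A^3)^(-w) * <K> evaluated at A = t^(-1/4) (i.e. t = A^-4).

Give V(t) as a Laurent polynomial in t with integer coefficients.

Braid: s1 s1 s1 s2 s1^-1 s2 s2 s2 on 3 strands, 8 crossings.
Writhe w = (#positive) - (#negative) = 7 - 1 = 6.
Computing the Kauffman bracket via state sum. There are 2^8 = 256 states.
For each crossing: s=0 is the vertical smoothing, s=1 horizontal. Crossing k contributes A^(sign_k * (1 - 2*s_k)); loop factor d = -A^2 - A^-2.
Tabulate the states by total A-exponent and number of loops L (A-exp: L × count):
  A^8: L=2 ×1
  A^6: L=1 ×4, L=3 ×4
  A^4: L=2 ×25, L=4 ×3
  A^2: L=1 ×21, L=3 ×34, L=5 ×1
  A^0: L=2 ×48, L=4 ×22
  A^-2: L=3 ×49, L=5 ×7
  A^-4: L=4 ×27, L=6 ×1
  A^-6: L=5 ×8
  A^-8: L=6 ×1
Each group contributes A^e * Σ count * d^(L-1):
Powers of d = -A^2 - A^-2: d^2 = A^4 + 2 + A^-4; d^3 = -A^6 - 3*A^2 - 3*A^-2 - A^-6; d^4 = A^8 + 4*A^4 + 6 + 4*A^-4 + A^-8; d^5 = -A^10 - 5*A^6 - 10*A^2 - 10*A^-2 - 5*A^-6 - A^-10.
  A^8 * (d) = -A^10 - A^6
  A^6 * (4 + 4*d^2) = 4*A^10 + 12*A^6 + 4*A^2
  A^4 * (25*d + 3*d^3) = -3*A^10 - 34*A^6 - 34*A^2 - 3*A^-2
  A^2 * (21 + 34*d^2 + d^4) = A^10 + 38*A^6 + 95*A^2 + 38*A^-2 + A^-6
  A^0 * (48*d + 22*d^3) = -22*A^6 - 114*A^2 - 114*A^-2 - 22*A^-6
  A^-2 * (49*d^2 + 7*d^4) = 7*A^6 + 77*A^2 + 140*A^-2 + 77*A^-6 + 7*A^-10
  A^-4 * (27*d^3 + d^5) = -A^6 - 32*A^2 - 91*A^-2 - 91*A^-6 - 32*A^-10 - A^-14
  A^-6 * (8*d^4) = 8*A^2 + 32*A^-2 + 48*A^-6 + 32*A^-10 + 8*A^-14
  A^-8 * (d^5) = -A^2 - 5*A^-2 - 10*A^-6 - 10*A^-10 - 5*A^-14 - A^-18
Summing the groups: <K> = A^10 - A^6 + 3*A^2 - 3*A^-2 + 3*A^-6 - 3*A^-10 + 2*A^-14 - A^-18
Normalise by the writhe: (-A^3)^(-w) = (-A^3)^(-6) = A^-18, so f(A) = A^-18 * <K> = A^-8 - A^-12 + 3*A^-16 - 3*A^-20 + 3*A^-24 - 3*A^-28 + 2*A^-32 - A^-36.
Substitute A = t^(-1/4), i.e. A^e → t^(-e/4): V(t) = -t^9 + 2*t^8 - 3*t^7 + 3*t^6 - 3*t^5 + 3*t^4 - t^3 + t^2

Answer: -t^9 + 2*t^8 - 3*t^7 + 3*t^6 - 3*t^5 + 3*t^4 - t^3 + t^2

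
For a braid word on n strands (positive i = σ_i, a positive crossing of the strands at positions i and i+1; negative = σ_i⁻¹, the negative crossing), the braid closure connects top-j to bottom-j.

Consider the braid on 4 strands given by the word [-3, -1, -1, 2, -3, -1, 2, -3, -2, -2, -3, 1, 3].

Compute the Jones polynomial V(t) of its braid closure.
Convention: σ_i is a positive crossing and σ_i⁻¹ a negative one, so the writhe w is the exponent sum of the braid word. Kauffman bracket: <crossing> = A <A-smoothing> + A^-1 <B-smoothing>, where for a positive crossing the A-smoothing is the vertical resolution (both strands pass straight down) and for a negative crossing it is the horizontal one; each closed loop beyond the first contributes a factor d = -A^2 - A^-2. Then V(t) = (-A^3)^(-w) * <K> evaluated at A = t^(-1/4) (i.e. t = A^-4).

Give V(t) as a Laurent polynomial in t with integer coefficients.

The presented braid s3^-1 s1^-1 s1^-1 s2 s3^-1 s1^-1 s2 s3^-1 s2^-1 s2^-1 s3^-1 s1 s3 on 4 strands reduces by inverse Markov moves (closure unchanged at each step):
  Deconjugate: the word is γ·β·γ⁻¹ with γ = s3^-1 s1^-1 (prefix) and γ⁻¹ = s1 s3 (suffix); strip both.
Reduced to β = s1^-1 s2 s3^-1 s1^-1 s2 s3^-1 s2^-1 s2^-1 s3^-1 on 4 strands, 9 crossings.
Compute on β:
Braid: s1^-1 s2 s3^-1 s1^-1 s2 s3^-1 s2^-1 s2^-1 s3^-1 on 4 strands, 9 crossings.
Writhe w = (#positive) - (#negative) = 2 - 7 = -5.
Enumerate smoothing states for the bracket polynomial. There are 2^9 = 512 states.
Smooth each crossing (0=||, 1=⌣⌢); contribution A^(Σ sign_k(1-2s_k)) * d^(L-1).
Tabulate the states by total A-exponent and number of loops L (A-exp: L × count):
  A^9: L=5 ×1
  A^7: L=4 ×9
  A^5: L=3 ×33, L=5 ×3
  A^3: L=2 ×59, L=4 ×25
  A^1: L=1 ×42, L=3 ×80, L=5 ×4
  A^-1: L=2 ×93, L=4 ×33
  A^-3: L=1 ×19, L=3 ×58, L=5 ×7
  A^-5: L=2 ×19, L=4 ×16, L=6 ×1
  A^-7: L=3 ×7, L=5 ×2
  A^-9: L=4 ×1
Each group contributes A^e * Σ count * d^(L-1):
Powers of d = -A^2 - A^-2: d^2 = A^4 + 2 + A^-4; d^3 = -A^6 - 3*A^2 - 3*A^-2 - A^-6; d^4 = A^8 + 4*A^4 + 6 + 4*A^-4 + A^-8; d^5 = -A^10 - 5*A^6 - 10*A^2 - 10*A^-2 - 5*A^-6 - A^-10.
  A^9 * (d^4) = A^17 + 4*A^13 + 6*A^9 + 4*A^5 + A
  A^7 * (9*d^3) = -9*A^13 - 27*A^9 - 27*A^5 - 9*A
  A^5 * (33*d^2 + 3*d^4) = 3*A^13 + 45*A^9 + 84*A^5 + 45*A + 3*A^-3
  A^3 * (59*d + 25*d^3) = -25*A^9 - 134*A^5 - 134*A - 25*A^-3
  A^1 * (42 + 80*d^2 + 4*d^4) = 4*A^9 + 96*A^5 + 226*A + 96*A^-3 + 4*A^-7
  A^-1 * (93*d + 33*d^3) = -33*A^5 - 192*A - 192*A^-3 - 33*A^-7
  A^-3 * (19 + 58*d^2 + 7*d^4) = 7*A^5 + 86*A + 177*A^-3 + 86*A^-7 + 7*A^-11
  A^-5 * (19*d + 16*d^3 + d^5) = -A^5 - 21*A - 77*A^-3 - 77*A^-7 - 21*A^-11 - A^-15
  A^-7 * (7*d^2 + 2*d^4) = 2*A + 15*A^-3 + 26*A^-7 + 15*A^-11 + 2*A^-15
  A^-9 * (d^3) = -A^-3 - 3*A^-7 - 3*A^-11 - A^-15
Summing the groups: <K> = A^17 - 2*A^13 + 3*A^9 - 4*A^5 + 4*A - 4*A^-3 + 3*A^-7 - 2*A^-11
Normalise by the writhe: (-A^3)^(-w) = (-A^3)^(5) = -A^15, so f(A) = -A^15 * <K> = -A^32 + 2*A^28 - 3*A^24 + 4*A^20 - 4*A^16 + 4*A^12 - 3*A^8 + 2*A^4.
Substitute A = t^(-1/4), i.e. A^e → t^(-e/4): V(t) = 2*t^-1 - 3*t^-2 + 4*t^-3 - 4*t^-4 + 4*t^-5 - 3*t^-6 + 2*t^-7 - t^-8

Answer: 2*t^-1 - 3*t^-2 + 4*t^-3 - 4*t^-4 + 4*t^-5 - 3*t^-6 + 2*t^-7 - t^-8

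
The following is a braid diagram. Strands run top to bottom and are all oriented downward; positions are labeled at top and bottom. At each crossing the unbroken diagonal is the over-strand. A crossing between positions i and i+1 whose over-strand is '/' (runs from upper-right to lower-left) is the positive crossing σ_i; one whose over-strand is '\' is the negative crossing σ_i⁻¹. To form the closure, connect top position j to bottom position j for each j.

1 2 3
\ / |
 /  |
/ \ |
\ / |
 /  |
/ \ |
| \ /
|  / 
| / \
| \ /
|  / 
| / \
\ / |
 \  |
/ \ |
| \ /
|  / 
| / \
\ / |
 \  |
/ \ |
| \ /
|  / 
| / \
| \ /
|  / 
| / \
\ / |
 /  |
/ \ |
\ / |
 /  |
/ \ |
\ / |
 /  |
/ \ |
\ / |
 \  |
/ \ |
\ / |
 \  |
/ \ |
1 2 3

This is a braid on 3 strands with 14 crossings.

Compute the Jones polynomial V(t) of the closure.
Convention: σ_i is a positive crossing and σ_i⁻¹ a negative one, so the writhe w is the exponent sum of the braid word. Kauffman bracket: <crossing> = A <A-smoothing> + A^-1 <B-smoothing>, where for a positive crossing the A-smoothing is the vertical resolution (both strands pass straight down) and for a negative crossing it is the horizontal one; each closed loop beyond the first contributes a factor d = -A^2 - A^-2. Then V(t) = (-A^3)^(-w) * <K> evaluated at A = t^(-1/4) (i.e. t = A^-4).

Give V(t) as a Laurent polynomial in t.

Reading the diagram top to bottom ('/'-over between positions i,i+1 = s_i, '\'-over = s_i^-1): braid word = s1 s1 s2 s2 s1^-1 s2 s1^-1 s2 s2 s1 s1 s1 s1^-1 s1^-1.
The presented braid s1 s1 s2 s2 s1^-1 s2 s1^-1 s2 s2 s1 s1 s1 s1^-1 s1^-1 on 3 strands reduces by inverse Markov moves (closure unchanged at each step):
  Deconjugate: the word is γ·β·γ⁻¹ with γ = s1 (prefix) and γ⁻¹ = s1^-1 (suffix); strip both.
  Deconjugate: the word is γ·β·γ⁻¹ with γ = s1 (prefix) and γ⁻¹ = s1^-1 (suffix); strip both.
Reduced to β = s2 s2 s1^-1 s2 s1^-1 s2 s2 s1 s1 s1 on 3 strands, 10 crossings.
Compute on β:
Braid: s2 s2 s1^-1 s2 s1^-1 s2 s2 s1 s1 s1 on 3 strands, 10 crossings.
Writhe w = (#positive) - (#negative) = 8 - 2 = 6.
Computing the Kauffman bracket via state sum. There are 2^10 = 1024 states.
For each crossing: s=0 is the vertical smoothing, s=1 horizontal. Crossing k contributes A^(sign_k * (1 - 2*s_k)); loop factor d = -A^2 - A^-2.
Tabulate the states by total A-exponent and number of loops L (A-exp: L × count):
  A^10: L=3 ×1
  A^8: L=2 ×7, L=4 ×3
  A^6: L=1 ×14, L=3 ×28, L=5 ×3
  A^4: L=2 ×88, L=4 ×31, L=6 ×1
  A^2: L=1 ×63, L=3 ×133, L=5 ×14
  A^0: L=2 ×159, L=4 ×91, L=6 ×2
  A^-2: L=3 ×180, L=5 ×30
  A^-4: L=4 ×116, L=6 ×4
  A^-6: L=5 ×45
  A^-8: L=6 ×10
  A^-10: L=7 ×1
Each group contributes A^e * Σ count * d^(L-1):
Powers of d = -A^2 - A^-2: d^2 = A^4 + 2 + A^-4; d^3 = -A^6 - 3*A^2 - 3*A^-2 - A^-6; d^4 = A^8 + 4*A^4 + 6 + 4*A^-4 + A^-8; d^5 = -A^10 - 5*A^6 - 10*A^2 - 10*A^-2 - 5*A^-6 - A^-10; d^6 = A^12 + 6*A^8 + 15*A^4 + 20 + 15*A^-4 + 6*A^-8 + A^-12.
  A^10 * (d^2) = A^14 + 2*A^10 + A^6
  A^8 * (7*d + 3*d^3) = -3*A^14 - 16*A^10 - 16*A^6 - 3*A^2
  A^6 * (14 + 28*d^2 + 3*d^4) = 3*A^14 + 40*A^10 + 88*A^6 + 40*A^2 + 3*A^-2
  A^4 * (88*d + 31*d^3 + d^5) = -A^14 - 36*A^10 - 191*A^6 - 191*A^2 - 36*A^-2 - A^-6
  A^2 * (63 + 133*d^2 + 14*d^4) = 14*A^10 + 189*A^6 + 413*A^2 + 189*A^-2 + 14*A^-6
  A^0 * (159*d + 91*d^3 + 2*d^5) = -2*A^10 - 101*A^6 - 452*A^2 - 452*A^-2 - 101*A^-6 - 2*A^-10
  A^-2 * (180*d^2 + 30*d^4) = 30*A^6 + 300*A^2 + 540*A^-2 + 300*A^-6 + 30*A^-10
  A^-4 * (116*d^3 + 4*d^5) = -4*A^6 - 136*A^2 - 388*A^-2 - 388*A^-6 - 136*A^-10 - 4*A^-14
  A^-6 * (45*d^4) = 45*A^2 + 180*A^-2 + 270*A^-6 + 180*A^-10 + 45*A^-14
  A^-8 * (10*d^5) = -10*A^2 - 50*A^-2 - 100*A^-6 - 100*A^-10 - 50*A^-14 - 10*A^-18
  A^-10 * (d^6) = A^2 + 6*A^-2 + 15*A^-6 + 20*A^-10 + 15*A^-14 + 6*A^-18 + A^-22
Summing the groups: <K> = 2*A^10 - 4*A^6 + 7*A^2 - 8*A^-2 + 9*A^-6 - 8*A^-10 + 6*A^-14 - 4*A^-18 + A^-22
Normalise by the writhe: (-A^3)^(-w) = (-A^3)^(-6) = A^-18, so f(A) = A^-18 * <K> = 2*A^-8 - 4*A^-12 + 7*A^-16 - 8*A^-20 + 9*A^-24 - 8*A^-28 + 6*A^-32 - 4*A^-36 + A^-40.
Substitute A = t^(-1/4), i.e. A^e → t^(-e/4): V(t) = t^10 - 4*t^9 + 6*t^8 - 8*t^7 + 9*t^6 - 8*t^5 + 7*t^4 - 4*t^3 + 2*t^2

Answer: t^10 - 4*t^9 + 6*t^8 - 8*t^7 + 9*t^6 - 8*t^5 + 7*t^4 - 4*t^3 + 2*t^2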